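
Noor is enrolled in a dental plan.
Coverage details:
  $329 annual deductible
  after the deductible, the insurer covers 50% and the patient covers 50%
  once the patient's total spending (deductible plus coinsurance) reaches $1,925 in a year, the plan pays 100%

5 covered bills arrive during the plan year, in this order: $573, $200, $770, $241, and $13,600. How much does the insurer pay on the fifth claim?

Bill 1, $573: deductible takes $329, $244 remains; coinsurance $244 × 50% = $122. Patient pays $451; OOP now $451. Plan pays $573 − $451 = $122.
Bill 2, $200: deductible already satisfied, so patient's share is 50% × $200 = $100. Cost to patient: $100. OOP to date $551. Insurer: $200 − $100 = $100.
Bill 3, $770: deductible met; 50% of $770 = $385. Patient owes $385 (running OOP $936). Plan pays $770 − $385 = $385.
Bill 4, $241: deductible already satisfied, so patient's share is 50% × $241 = $120.50. Patient pays $120.50; OOP now $1,056.50. Insurer: $241 − $120.50 = $120.50.
Bill 5, $13,600: 50% coinsurance on $13,600 = $6,800. That would push OOP to $7,856.50, over the $1,925 cap, so patient pays $1,925 − $1,056.50 = $868.50. Insurer: $13,600 − $868.50 = $12,731.50.

$12,731.50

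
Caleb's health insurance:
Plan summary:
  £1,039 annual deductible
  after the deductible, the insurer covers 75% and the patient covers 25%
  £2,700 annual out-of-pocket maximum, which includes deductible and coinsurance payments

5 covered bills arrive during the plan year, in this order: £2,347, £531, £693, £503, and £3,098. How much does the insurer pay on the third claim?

Claim 1 — £2,347: £1,039 to deductible, leaving £1,308; 25% of £1,308 = £327. Patient pays £1,366; OOP now £1,366. Insurer: £2,347 − £1,366 = £981.
Claim 2 — £531: deductible already satisfied, so patient's share is 25% × £531 = £132.75. Patient owes £132.75 (running OOP £1,498.75). Plan pays £531 − £132.75 = £398.25.
Claim 3 — £693: 25% coinsurance on £693 = £173.25. Patient owes £173.25 (running OOP £1,672). Insurer: £693 − £173.25 = £519.75.

£519.75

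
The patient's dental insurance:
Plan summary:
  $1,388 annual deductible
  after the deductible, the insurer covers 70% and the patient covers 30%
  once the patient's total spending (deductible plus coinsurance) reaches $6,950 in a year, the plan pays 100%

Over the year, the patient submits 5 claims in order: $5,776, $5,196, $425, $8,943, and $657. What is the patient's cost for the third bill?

Claim 1 ($5,776): deductible takes $1,388, $4,388 remains; coinsurance $4,388 × 30% = $1,316.40. Cost to patient: $2,704.40. OOP to date $2,704.40.
Claim 2 ($5,196): deductible met; 30% of $5,196 = $1,558.80. Cost to patient: $1,558.80. OOP to date $4,263.20.
Claim 3 ($425): deductible met; 30% of $425 = $127.50. Patient pays $127.50; OOP now $4,390.70.

$127.50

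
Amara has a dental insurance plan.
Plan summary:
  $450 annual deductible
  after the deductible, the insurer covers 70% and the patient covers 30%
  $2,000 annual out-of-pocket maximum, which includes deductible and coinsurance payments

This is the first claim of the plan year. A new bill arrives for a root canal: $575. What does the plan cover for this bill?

Nothing has been paid toward the $450 deductible, so the first $450 of this charge is applied there.
After the $450 deductible portion, $575 − $450 = $125 is subject to coinsurance.
Patient's 30% share of $125 is $37.50.
That puts the patient's cost at $450 + $37.50 = $487.50 before any cap.
Total out-of-pocket so far would be $0 + $487.50 = $487.50, below the $2,000 cap — no reduction.
The insurer covers the remainder: $575 − $487.50 = $87.50.

$87.50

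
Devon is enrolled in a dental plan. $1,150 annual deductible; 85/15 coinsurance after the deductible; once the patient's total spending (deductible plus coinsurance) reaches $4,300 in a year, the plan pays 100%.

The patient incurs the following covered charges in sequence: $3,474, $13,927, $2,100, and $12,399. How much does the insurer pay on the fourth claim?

$12,001.65

Claim 1 — $3,474: deductible takes $1,150, $2,324 remains; coinsurance $2,324 × 15% = $348.60. Cost to patient: $1,498.60. OOP to date $1,498.60. Insurer: $3,474 − $1,498.60 = $1,975.40.
Claim 2 — $13,927: 15% coinsurance on $13,927 = $2,089.05. Cost to patient: $2,089.05. OOP to date $3,587.65. Plan pays $13,927 − $2,089.05 = $11,837.95.
Claim 3 — $2,100: deductible already satisfied, so patient's share is 15% × $2,100 = $315. Cost to patient: $315. OOP to date $3,902.65. Plan pays $2,100 − $315 = $1,785.
Claim 4 — $12,399: deductible already satisfied, so patient's share is 15% × $12,399 = $1,859.85. That would push OOP to $5,762.50, over the $4,300 cap, so patient pays $4,300 − $3,902.65 = $397.35. Insurer: $12,399 − $397.35 = $12,001.65.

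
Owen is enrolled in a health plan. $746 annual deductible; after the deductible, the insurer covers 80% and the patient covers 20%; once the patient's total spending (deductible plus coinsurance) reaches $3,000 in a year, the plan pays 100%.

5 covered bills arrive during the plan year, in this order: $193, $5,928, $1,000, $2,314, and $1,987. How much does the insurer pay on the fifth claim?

$1,589.60

Bill 1, $193: fully absorbed by the deductible. Patient pays $193; OOP now $193. Insurer: $193 − $193 = $0.
Bill 2, $5,928: $553 finishes the deductible; $5,375 goes to coinsurance; patient's 20% is $1,075. Patient owes $1,628 (running OOP $1,821). Plan pays $5,928 − $1,628 = $4,300.
Bill 3, $1,000: 20% coinsurance on $1,000 = $200. Cost to patient: $200. OOP to date $2,021. Plan pays $1,000 − $200 = $800.
Bill 4, $2,314: 20% coinsurance on $2,314 = $462.80. Patient owes $462.80 (running OOP $2,483.80). Insurer: $2,314 − $462.80 = $1,851.20.
Bill 5, $1,987: 20% coinsurance on $1,987 = $397.40. Patient pays $397.40; OOP now $2,881.20. Insurer: $1,987 − $397.40 = $1,589.60.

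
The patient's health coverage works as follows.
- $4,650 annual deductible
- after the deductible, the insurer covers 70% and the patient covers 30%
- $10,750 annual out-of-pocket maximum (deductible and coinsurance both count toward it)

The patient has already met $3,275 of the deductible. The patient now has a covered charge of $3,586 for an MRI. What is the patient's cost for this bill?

Deductible still to meet: $4,650 − $3,275 = $1,375.
That leaves $3,586 − $1,375 = $2,211 for coinsurance.
30% of $2,211 = $663.30 falls to the patient.
So the patient owes $1,375 + $663.30 = $2,038.30 before any cap.
Total out-of-pocket so far would be $3,275 + $2,038.30 = $5,313.30, below the $10,750 cap — no reduction.

$2,038.30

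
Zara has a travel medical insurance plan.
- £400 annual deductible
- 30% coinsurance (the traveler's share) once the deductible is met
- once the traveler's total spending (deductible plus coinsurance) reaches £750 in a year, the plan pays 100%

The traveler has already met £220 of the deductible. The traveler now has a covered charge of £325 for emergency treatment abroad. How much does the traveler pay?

£223.50

Remaining deductible: £400 − £220 = £180.
That leaves £325 − £180 = £145 for coinsurance.
30% of £145 = £43.50 falls to the traveler.
So the traveler owes £180 + £43.50 = £223.50 before any cap.
Cumulative spending £220 + £223.50 = £443.50 stays under the £750 maximum.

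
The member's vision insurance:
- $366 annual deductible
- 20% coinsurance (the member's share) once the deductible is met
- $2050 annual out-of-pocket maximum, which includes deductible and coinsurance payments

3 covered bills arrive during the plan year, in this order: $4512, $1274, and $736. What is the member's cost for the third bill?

$147.20

Bill 1, $4512: $366 finishes the deductible; $4146 goes to coinsurance; member's 20% is $829.20. Cost to member: $1195.20. OOP to date $1195.20.
Bill 2, $1274: deductible met; 20% of $1274 = $254.80. Member owes $254.80 (running OOP $1450).
Bill 3, $736: deductible already satisfied, so member's share is 20% × $736 = $147.20. Cost to member: $147.20. OOP to date $1597.20.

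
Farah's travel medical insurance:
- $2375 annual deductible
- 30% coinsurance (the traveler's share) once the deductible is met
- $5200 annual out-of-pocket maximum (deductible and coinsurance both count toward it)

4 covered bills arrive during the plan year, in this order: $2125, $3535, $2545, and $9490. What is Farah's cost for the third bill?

$763.50

Claim 1 — $2125: entire amount goes to the deductible. Cost to traveler: $2125. OOP to date $2125.
Claim 2 — $3535: $250 finishes the deductible; $3285 goes to coinsurance; coinsurance $3285 × 30% = $985.50. Traveler pays $1235.50; OOP now $3360.50.
Claim 3 — $2545: deductible already satisfied, so traveler's share is 30% × $2545 = $763.50. Traveler pays $763.50; OOP now $4124.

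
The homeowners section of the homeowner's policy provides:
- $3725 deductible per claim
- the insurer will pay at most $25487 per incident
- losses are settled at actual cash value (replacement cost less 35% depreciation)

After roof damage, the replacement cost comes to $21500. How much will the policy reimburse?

At 35% depreciation, ACV = $21500 − $7525 = $13975.
Subtract the deductible: $13975 − $3725 = $10250.
$10250 is within the $25487 limit, so the insurer pays $10250.

$10250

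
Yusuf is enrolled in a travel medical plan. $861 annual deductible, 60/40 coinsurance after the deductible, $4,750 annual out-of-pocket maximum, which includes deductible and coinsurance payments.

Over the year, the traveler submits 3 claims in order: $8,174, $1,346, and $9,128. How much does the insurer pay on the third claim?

$8,702.60

Claim 1 — $8,174: deductible takes $861, $7,313 remains; 40% of $7,313 = $2,925.20. Cost to traveler: $3,786.20. OOP to date $3,786.20. Insurer: $8,174 − $3,786.20 = $4,387.80.
Claim 2 — $1,346: deductible already satisfied, so traveler's share is 40% × $1,346 = $538.40. Cost to traveler: $538.40. OOP to date $4,324.60. Plan pays $1,346 − $538.40 = $807.60.
Claim 3 — $9,128: deductible already satisfied, so traveler's share is 40% × $9,128 = $3,651.20. That would push OOP to $7,975.80, over the $4,750 cap, so traveler pays $4,750 − $4,324.60 = $425.40. Plan pays $9,128 − $425.40 = $8,702.60.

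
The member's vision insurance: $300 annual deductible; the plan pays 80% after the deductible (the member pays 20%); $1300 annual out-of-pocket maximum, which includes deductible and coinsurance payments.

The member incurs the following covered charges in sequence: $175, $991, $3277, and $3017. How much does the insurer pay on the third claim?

Bill 1, $175: fully absorbed by the deductible. Member pays $175; OOP now $175. Plan pays $175 − $175 = $0.
Bill 2, $991: $125 finishes the deductible; $866 goes to coinsurance; 20% of $866 = $173.20. Member pays $298.20; OOP now $473.20. Insurer: $991 − $298.20 = $692.80.
Bill 3, $3277: deductible already satisfied, so member's share is 20% × $3277 = $655.40. Member pays $655.40; OOP now $1128.60. Plan pays $3277 − $655.40 = $2621.60.

$2621.60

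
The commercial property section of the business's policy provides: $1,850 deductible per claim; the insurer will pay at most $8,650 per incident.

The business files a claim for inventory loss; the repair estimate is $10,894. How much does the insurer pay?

$8,650

Subtract the deductible: $10,894 − $1,850 = $9,044.
$9,044 exceeds the $8,650 limit, so the insurer pays the limit: $8,650.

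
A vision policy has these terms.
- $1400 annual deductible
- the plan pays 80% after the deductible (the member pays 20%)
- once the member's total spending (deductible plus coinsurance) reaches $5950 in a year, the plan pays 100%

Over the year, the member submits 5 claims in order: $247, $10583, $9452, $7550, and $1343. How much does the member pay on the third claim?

Bill 1, $247: fully absorbed by the deductible. Member owes $247 (running OOP $247).
Bill 2, $10583: $1153 to deductible, leaving $9430; coinsurance $9430 × 20% = $1886. Member pays $3039; OOP now $3286.
Bill 3, $9452: deductible met; 20% of $9452 = $1890.40. Member pays $1890.40; OOP now $5176.40.

$1890.40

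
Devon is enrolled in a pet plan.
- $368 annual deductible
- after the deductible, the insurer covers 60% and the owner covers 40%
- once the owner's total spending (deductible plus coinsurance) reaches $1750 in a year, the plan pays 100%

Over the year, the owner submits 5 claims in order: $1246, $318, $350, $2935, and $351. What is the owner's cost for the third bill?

Claim 1 ($1246): $368 finishes the deductible; $878 goes to coinsurance; coinsurance $878 × 40% = $351.20. Owner owes $719.20 (running OOP $719.20).
Claim 2 ($318): deductible already satisfied, so owner's share is 40% × $318 = $127.20. Cost to owner: $127.20. OOP to date $846.40.
Claim 3 ($350): deductible met; 40% of $350 = $140. Cost to owner: $140. OOP to date $986.40.

$140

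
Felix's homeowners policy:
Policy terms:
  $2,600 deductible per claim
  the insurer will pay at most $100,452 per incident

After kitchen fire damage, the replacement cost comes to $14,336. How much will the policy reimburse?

Subtract the deductible: $14,336 − $2,600 = $11,736.
That's under the $100,452 cap, so the insurer reimburses the full $11,736.

$11,736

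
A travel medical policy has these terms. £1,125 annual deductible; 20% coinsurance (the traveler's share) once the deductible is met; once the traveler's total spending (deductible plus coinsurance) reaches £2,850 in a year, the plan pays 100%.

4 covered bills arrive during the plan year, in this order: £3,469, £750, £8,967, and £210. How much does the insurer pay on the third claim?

£7,860.80

Claim 1 (£3,469): £1,125 to deductible, leaving £2,344; traveler's 20% is £468.80. Cost to traveler: £1,593.80. OOP to date £1,593.80. Insurer: £3,469 − £1,593.80 = £1,875.20.
Claim 2 (£750): 20% coinsurance on £750 = £150. Traveler pays £150; OOP now £1,743.80. Insurer: £750 − £150 = £600.
Claim 3 (£8,967): deductible met; 20% of £8,967 = £1,793.40. OOP would hit £3,537.20 > £2,850, so the cap limits the traveler to £2,850 − £1,743.80 = £1,106.20. Insurer: £8,967 − £1,106.20 = £7,860.80.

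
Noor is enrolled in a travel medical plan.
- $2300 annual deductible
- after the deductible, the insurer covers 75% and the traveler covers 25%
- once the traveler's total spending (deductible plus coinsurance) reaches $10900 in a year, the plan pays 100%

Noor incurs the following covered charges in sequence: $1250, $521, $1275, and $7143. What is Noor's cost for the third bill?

$715.50

Claim 1 ($1250): entire amount goes to the deductible. Traveler owes $1250 (running OOP $1250).
Claim 2 ($521): all of it applies to the deductible. Traveler pays $521; OOP now $1771.
Claim 3 ($1275): $529 finishes the deductible; $746 goes to coinsurance; traveler's 25% is $186.50. Traveler owes $715.50 (running OOP $2486.50).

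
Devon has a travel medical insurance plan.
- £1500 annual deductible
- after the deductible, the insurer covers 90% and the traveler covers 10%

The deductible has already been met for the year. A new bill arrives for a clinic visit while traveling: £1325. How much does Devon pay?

£132.50

With the deductible met, the entire £1325 is subject to coinsurance.
Traveler's 10% share of £1325 is £132.50.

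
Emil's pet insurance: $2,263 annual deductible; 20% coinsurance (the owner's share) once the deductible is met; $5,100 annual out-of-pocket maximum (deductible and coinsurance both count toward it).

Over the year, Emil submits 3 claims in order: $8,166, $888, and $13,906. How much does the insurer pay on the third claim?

Claim 1 ($8,166): deductible takes $2,263, $5,903 remains; 20% of $5,903 = $1,180.60. Owner owes $3,443.60 (running OOP $3,443.60). Plan pays $8,166 − $3,443.60 = $4,722.40.
Claim 2 ($888): deductible met; 20% of $888 = $177.60. Cost to owner: $177.60. OOP to date $3,621.20. Plan pays $888 − $177.60 = $710.40.
Claim 3 ($13,906): deductible met; 20% of $13,906 = $2,781.20. OOP would hit $6,402.40 > $5,100, so the cap limits the owner to $5,100 − $3,621.20 = $1,478.80. Insurer: $13,906 − $1,478.80 = $12,427.20.

$12,427.20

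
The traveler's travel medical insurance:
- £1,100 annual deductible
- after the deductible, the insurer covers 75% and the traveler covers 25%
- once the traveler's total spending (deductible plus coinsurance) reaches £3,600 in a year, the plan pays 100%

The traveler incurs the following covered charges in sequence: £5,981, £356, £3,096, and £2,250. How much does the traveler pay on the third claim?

£774

Claim 1 (£5,981): £1,100 to deductible, leaving £4,881; traveler's 25% is £1,220.25. Traveler pays £2,320.25; OOP now £2,320.25.
Claim 2 (£356): 25% coinsurance on £356 = £89. Cost to traveler: £89. OOP to date £2,409.25.
Claim 3 (£3,096): 25% coinsurance on £3,096 = £774. Traveler owes £774 (running OOP £3,183.25).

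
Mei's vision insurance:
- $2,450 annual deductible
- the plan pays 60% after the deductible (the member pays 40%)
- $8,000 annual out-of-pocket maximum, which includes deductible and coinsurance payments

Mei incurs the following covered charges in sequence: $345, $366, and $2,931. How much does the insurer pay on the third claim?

Claim 1 — $345: all of it applies to the deductible. Member pays $345; OOP now $345. Plan pays $345 − $345 = $0.
Claim 2 — $366: fully absorbed by the deductible. Member pays $366; OOP now $711. Plan pays $366 − $366 = $0.
Claim 3 — $2,931: $1,739 finishes the deductible; $1,192 goes to coinsurance; coinsurance $1,192 × 40% = $476.80. Member owes $2,215.80 (running OOP $2,926.80). Plan pays $2,931 − $2,215.80 = $715.20.

$715.20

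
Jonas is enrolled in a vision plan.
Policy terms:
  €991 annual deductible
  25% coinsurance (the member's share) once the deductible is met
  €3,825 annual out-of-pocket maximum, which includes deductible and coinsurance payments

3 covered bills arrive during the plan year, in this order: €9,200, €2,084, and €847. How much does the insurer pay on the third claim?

Bill 1, €9,200: €991 to deductible, leaving €8,209; coinsurance €8,209 × 25% = €2,052.25. Cost to member: €3,043.25. OOP to date €3,043.25. Plan pays €9,200 − €3,043.25 = €6,156.75.
Bill 2, €2,084: 25% coinsurance on €2,084 = €521. Member owes €521 (running OOP €3,564.25). Plan pays €2,084 − €521 = €1,563.
Bill 3, €847: deductible met; 25% of €847 = €211.75. Member owes €211.75 (running OOP €3,776). Plan pays €847 − €211.75 = €635.25.

€635.25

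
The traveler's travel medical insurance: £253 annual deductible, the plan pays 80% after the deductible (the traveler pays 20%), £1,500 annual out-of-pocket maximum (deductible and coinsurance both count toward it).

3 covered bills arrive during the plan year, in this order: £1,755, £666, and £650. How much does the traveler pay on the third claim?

£130

Bill 1, £1,755: deductible takes £253, £1,502 remains; coinsurance £1,502 × 20% = £300.40. Cost to traveler: £553.40. OOP to date £553.40.
Bill 2, £666: 20% coinsurance on £666 = £133.20. Cost to traveler: £133.20. OOP to date £686.60.
Bill 3, £650: deductible met; 20% of £650 = £130. Cost to traveler: £130. OOP to date £816.60.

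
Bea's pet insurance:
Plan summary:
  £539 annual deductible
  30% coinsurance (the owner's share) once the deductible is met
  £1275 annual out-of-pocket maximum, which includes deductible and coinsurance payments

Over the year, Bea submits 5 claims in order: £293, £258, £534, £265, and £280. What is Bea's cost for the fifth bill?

#1 (£293): fully absorbed by the deductible. Owner pays £293; OOP now £293.
#2 (£258): deductible takes £246, £12 remains; owner's 30% is £3.60. Cost to owner: £249.60. OOP to date £542.60.
#3 (£534): deductible already satisfied, so owner's share is 30% × £534 = £160.20. Cost to owner: £160.20. OOP to date £702.80.
#4 (£265): deductible met; 30% of £265 = £79.50. Owner owes £79.50 (running OOP £782.30).
#5 (£280): deductible already satisfied, so owner's share is 30% × £280 = £84. Owner pays £84; OOP now £866.30.

£84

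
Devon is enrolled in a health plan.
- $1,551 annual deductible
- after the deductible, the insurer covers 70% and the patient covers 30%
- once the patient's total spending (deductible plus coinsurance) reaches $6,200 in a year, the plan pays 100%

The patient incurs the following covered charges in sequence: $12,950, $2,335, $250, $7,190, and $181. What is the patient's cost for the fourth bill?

$453.80

Claim 1 — $12,950: deductible takes $1,551, $11,399 remains; 30% of $11,399 = $3,419.70. Cost to patient: $4,970.70. OOP to date $4,970.70.
Claim 2 — $2,335: deductible already satisfied, so patient's share is 30% × $2,335 = $700.50. Cost to patient: $700.50. OOP to date $5,671.20.
Claim 3 — $250: 30% coinsurance on $250 = $75. Cost to patient: $75. OOP to date $5,746.20.
Claim 4 — $7,190: deductible already satisfied, so patient's share is 30% × $7,190 = $2,157. OOP would hit $7,903.20 > $6,200, so the cap limits the patient to $6,200 − $5,746.20 = $453.80.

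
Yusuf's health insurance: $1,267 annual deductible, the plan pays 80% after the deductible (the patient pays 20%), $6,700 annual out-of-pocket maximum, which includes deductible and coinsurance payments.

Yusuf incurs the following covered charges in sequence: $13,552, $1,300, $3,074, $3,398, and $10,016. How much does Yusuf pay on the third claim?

Claim 1 — $13,552: $1,267 to deductible, leaving $12,285; 20% of $12,285 = $2,457. Patient pays $3,724; OOP now $3,724.
Claim 2 — $1,300: deductible met; 20% of $1,300 = $260. Patient owes $260 (running OOP $3,984).
Claim 3 — $3,074: deductible met; 20% of $3,074 = $614.80. Patient owes $614.80 (running OOP $4,598.80).

$614.80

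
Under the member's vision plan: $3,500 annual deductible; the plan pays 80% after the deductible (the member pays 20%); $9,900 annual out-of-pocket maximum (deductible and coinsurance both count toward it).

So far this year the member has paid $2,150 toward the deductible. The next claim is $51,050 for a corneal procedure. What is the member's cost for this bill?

$7,750

Deductible still to meet: $3,500 − $2,150 = $1,350.
That leaves $51,050 − $1,350 = $49,700 for coinsurance.
Member's 20% share of $49,700 is $9,940.
So the member owes $1,350 + $9,940 = $11,290 before any cap.
Year-to-date out-of-pocket would reach $2,150 + $11,290 = $13,440, above the $9,900 maximum, so the member pays only $9,900 − $2,150 = $7,750.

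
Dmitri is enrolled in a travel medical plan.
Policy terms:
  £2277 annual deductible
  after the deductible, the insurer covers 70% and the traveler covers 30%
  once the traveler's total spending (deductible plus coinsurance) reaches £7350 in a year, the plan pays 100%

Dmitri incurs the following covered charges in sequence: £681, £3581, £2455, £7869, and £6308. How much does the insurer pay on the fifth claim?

£4927.70

Bill 1, £681: all of it applies to the deductible. Cost to traveler: £681. OOP to date £681. Plan pays £681 − £681 = £0.
Bill 2, £3581: deductible takes £1596, £1985 remains; coinsurance £1985 × 30% = £595.50. Traveler pays £2191.50; OOP now £2872.50. Insurer: £3581 − £2191.50 = £1389.50.
Bill 3, £2455: deductible met; 30% of £2455 = £736.50. Traveler pays £736.50; OOP now £3609. Insurer: £2455 − £736.50 = £1718.50.
Bill 4, £7869: deductible already satisfied, so traveler's share is 30% × £7869 = £2360.70. Traveler owes £2360.70 (running OOP £5969.70). Insurer: £7869 − £2360.70 = £5508.30.
Bill 5, £6308: deductible met; 30% of £6308 = £1892.40. OOP would hit £7862.10 > £7350, so the cap limits the traveler to £7350 − £5969.70 = £1380.30. Insurer: £6308 − £1380.30 = £4927.70.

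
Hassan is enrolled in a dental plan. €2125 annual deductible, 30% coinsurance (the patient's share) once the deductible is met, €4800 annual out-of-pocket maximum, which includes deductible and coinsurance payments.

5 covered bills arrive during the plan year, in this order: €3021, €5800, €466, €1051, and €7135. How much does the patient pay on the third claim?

Claim 1 — €3021: €2125 finishes the deductible; €896 goes to coinsurance; coinsurance €896 × 30% = €268.80. Patient owes €2393.80 (running OOP €2393.80).
Claim 2 — €5800: deductible already satisfied, so patient's share is 30% × €5800 = €1740. Patient pays €1740; OOP now €4133.80.
Claim 3 — €466: deductible already satisfied, so patient's share is 30% × €466 = €139.80. Cost to patient: €139.80. OOP to date €4273.60.

€139.80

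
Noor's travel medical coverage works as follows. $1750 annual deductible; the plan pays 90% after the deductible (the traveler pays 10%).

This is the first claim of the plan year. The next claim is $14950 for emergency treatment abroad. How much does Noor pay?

$3070

Nothing has been paid toward the $1750 deductible, so the first $1750 of this charge is applied there.
The remaining $13200 (= $14950 − $1750) moves to coinsurance.
Traveler's 10% share of $13200 is $1320.
Traveler responsibility: $1750 + $1320 = $3070.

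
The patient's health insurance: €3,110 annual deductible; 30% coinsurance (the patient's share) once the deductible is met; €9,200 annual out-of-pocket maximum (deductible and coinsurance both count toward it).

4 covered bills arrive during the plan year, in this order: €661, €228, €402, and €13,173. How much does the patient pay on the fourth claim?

€5,225.20

Claim 1 (€661): all of it applies to the deductible. Patient pays €661; OOP now €661.
Claim 2 (€228): all of it applies to the deductible. Patient owes €228 (running OOP €889).
Claim 3 (€402): all of it applies to the deductible. Patient owes €402 (running OOP €1,291).
Claim 4 (€13,173): €1,819 finishes the deductible; €11,354 goes to coinsurance; coinsurance €11,354 × 30% = €3,406.20. Cost to patient: €5,225.20. OOP to date €6,516.20.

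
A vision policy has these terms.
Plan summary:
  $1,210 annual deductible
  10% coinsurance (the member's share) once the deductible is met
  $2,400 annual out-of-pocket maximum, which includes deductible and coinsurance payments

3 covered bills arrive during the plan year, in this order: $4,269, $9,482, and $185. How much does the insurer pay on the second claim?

Bill 1, $4,269: $1,210 to deductible, leaving $3,059; member's 10% is $305.90. Member pays $1,515.90; OOP now $1,515.90. Plan pays $4,269 − $1,515.90 = $2,753.10.
Bill 2, $9,482: deductible already satisfied, so member's share is 10% × $9,482 = $948.20. OOP would hit $2,464.10 > $2,400, so the cap limits the member to $2,400 − $1,515.90 = $884.10. Insurer: $9,482 − $884.10 = $8,597.90.

$8,597.90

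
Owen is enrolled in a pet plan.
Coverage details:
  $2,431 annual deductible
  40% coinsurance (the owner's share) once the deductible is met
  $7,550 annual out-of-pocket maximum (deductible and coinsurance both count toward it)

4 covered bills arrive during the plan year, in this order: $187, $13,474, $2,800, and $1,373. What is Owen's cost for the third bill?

Claim 1 — $187: all of it applies to the deductible. Cost to owner: $187. OOP to date $187.
Claim 2 — $13,474: $2,244 finishes the deductible; $11,230 goes to coinsurance; coinsurance $11,230 × 40% = $4,492. Owner owes $6,736 (running OOP $6,923).
Claim 3 — $2,800: deductible already satisfied, so owner's share is 40% × $2,800 = $1,120. OOP would hit $8,043 > $7,550, so the cap limits the owner to $7,550 − $6,923 = $627.

$627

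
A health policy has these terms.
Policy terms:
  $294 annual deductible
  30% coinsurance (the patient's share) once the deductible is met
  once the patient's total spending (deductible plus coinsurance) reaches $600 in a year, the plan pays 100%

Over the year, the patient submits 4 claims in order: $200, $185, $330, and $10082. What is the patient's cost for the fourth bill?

$179.70

Claim 1 ($200): entire amount goes to the deductible. Patient pays $200; OOP now $200.
Claim 2 ($185): deductible takes $94, $91 remains; coinsurance $91 × 30% = $27.30. Cost to patient: $121.30. OOP to date $321.30.
Claim 3 ($330): deductible met; 30% of $330 = $99. Patient pays $99; OOP now $420.30.
Claim 4 ($10082): 30% coinsurance on $10082 = $3024.60. That would push OOP to $3444.90, over the $600 cap, so patient pays $600 − $420.30 = $179.70.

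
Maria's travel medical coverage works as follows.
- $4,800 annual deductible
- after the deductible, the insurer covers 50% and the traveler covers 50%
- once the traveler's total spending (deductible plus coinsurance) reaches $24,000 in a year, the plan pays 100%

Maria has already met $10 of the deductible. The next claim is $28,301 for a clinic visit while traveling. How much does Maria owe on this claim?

Remaining deductible: $4,800 − $10 = $4,790.
After the $4,790 deductible portion, $28,301 − $4,790 = $23,511 is subject to coinsurance.
Traveler's 50% share of $23,511 is $11,755.50.
Traveler responsibility before any cap: $4,790 + $11,755.50 = $16,545.50.
Year-to-date out-of-pocket becomes $10 + $16,545.50 = $16,555.50, still under the $24,000 maximum, so no cap applies.

$16,545.50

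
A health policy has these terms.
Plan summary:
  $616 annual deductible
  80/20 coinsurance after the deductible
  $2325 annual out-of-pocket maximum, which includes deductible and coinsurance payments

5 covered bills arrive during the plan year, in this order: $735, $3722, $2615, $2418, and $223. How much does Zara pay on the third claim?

$523

Bill 1, $735: deductible takes $616, $119 remains; patient's 20% is $23.80. Patient pays $639.80; OOP now $639.80.
Bill 2, $3722: deductible met; 20% of $3722 = $744.40. Patient owes $744.40 (running OOP $1384.20).
Bill 3, $2615: deductible already satisfied, so patient's share is 20% × $2615 = $523. Patient owes $523 (running OOP $1907.20).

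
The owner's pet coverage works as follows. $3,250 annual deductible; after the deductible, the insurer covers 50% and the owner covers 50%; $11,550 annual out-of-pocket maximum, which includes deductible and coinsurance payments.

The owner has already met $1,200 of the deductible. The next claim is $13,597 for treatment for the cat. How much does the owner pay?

Remaining deductible: $3,250 − $1,200 = $2,050.
The remaining $11,547 (= $13,597 − $2,050) moves to coinsurance.
Owner's 50% share of $11,547 is $5,773.50.
That puts the owner's cost at $2,050 + $5,773.50 = $7,823.50 before any cap.
Cumulative spending $1,200 + $7,823.50 = $9,023.50 stays under the $11,550 maximum.

$7,823.50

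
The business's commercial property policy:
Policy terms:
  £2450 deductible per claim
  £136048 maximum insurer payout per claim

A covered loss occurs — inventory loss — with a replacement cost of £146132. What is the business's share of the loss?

After the deductible, £146132 − £2450 = £143682 remains.
£143682 exceeds the £136048 limit, so the insurer pays the limit: £136048.
Business's share is the uncovered remainder: £146132 − £136048 = £10084.

£10084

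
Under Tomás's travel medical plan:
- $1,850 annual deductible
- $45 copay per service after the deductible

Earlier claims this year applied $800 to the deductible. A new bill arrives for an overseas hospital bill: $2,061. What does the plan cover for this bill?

$966

Remaining deductible: $1,850 − $800 = $1,050.
The remaining $1,011 (= $2,061 − $1,050) moves to the copay.
Copay on this service: $45.
That puts the traveler's cost at $1,050 + $45 = $1,095.
Insurer pays the balance: $2,061 − $1,095 = $966.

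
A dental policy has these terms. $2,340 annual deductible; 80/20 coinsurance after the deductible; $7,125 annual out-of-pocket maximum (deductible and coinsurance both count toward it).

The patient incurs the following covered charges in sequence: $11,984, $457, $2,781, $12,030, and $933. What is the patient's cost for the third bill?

Claim 1 — $11,984: $2,340 finishes the deductible; $9,644 goes to coinsurance; patient's 20% is $1,928.80. Patient owes $4,268.80 (running OOP $4,268.80).
Claim 2 — $457: deductible met; 20% of $457 = $91.40. Patient owes $91.40 (running OOP $4,360.20).
Claim 3 — $2,781: deductible already satisfied, so patient's share is 20% × $2,781 = $556.20. Patient pays $556.20; OOP now $4,916.40.

$556.20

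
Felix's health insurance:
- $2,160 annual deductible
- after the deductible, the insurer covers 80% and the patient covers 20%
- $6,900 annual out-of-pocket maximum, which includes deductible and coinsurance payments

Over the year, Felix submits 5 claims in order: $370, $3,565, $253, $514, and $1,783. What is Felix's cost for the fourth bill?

#1 ($370): fully absorbed by the deductible. Patient pays $370; OOP now $370.
#2 ($3,565): $1,790 to deductible, leaving $1,775; 20% of $1,775 = $355. Patient owes $2,145 (running OOP $2,515).
#3 ($253): deductible met; 20% of $253 = $50.60. Cost to patient: $50.60. OOP to date $2,565.60.
#4 ($514): 20% coinsurance on $514 = $102.80. Patient pays $102.80; OOP now $2,668.40.

$102.80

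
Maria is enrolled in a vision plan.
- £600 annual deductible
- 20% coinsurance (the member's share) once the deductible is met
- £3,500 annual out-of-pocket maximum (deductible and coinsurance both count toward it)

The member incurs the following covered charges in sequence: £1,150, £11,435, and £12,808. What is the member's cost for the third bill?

£503

#1 (£1,150): deductible takes £600, £550 remains; member's 20% is £110. Cost to member: £710. OOP to date £710.
#2 (£11,435): deductible already satisfied, so member's share is 20% × £11,435 = £2,287. Member owes £2,287 (running OOP £2,997).
#3 (£12,808): 20% coinsurance on £12,808 = £2,561.60. OOP would hit £5,558.60 > £3,500, so the cap limits the member to £3,500 − £2,997 = £503.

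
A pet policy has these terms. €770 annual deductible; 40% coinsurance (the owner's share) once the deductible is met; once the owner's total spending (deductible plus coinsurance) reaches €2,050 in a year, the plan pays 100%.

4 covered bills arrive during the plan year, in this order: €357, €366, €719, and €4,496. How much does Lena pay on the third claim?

€315.80

#1 (€357): entire amount goes to the deductible. Owner owes €357 (running OOP €357).
#2 (€366): fully absorbed by the deductible. Cost to owner: €366. OOP to date €723.
#3 (€719): €47 finishes the deductible; €672 goes to coinsurance; coinsurance €672 × 40% = €268.80. Owner owes €315.80 (running OOP €1,038.80).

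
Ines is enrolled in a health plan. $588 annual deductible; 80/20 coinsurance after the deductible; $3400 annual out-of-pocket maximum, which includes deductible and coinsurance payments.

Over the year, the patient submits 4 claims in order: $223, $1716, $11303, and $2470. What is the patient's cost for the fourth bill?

$281.20

#1 ($223): entire amount goes to the deductible. Cost to patient: $223. OOP to date $223.
#2 ($1716): $365 finishes the deductible; $1351 goes to coinsurance; patient's 20% is $270.20. Patient pays $635.20; OOP now $858.20.
#3 ($11303): 20% coinsurance on $11303 = $2260.60. Patient pays $2260.60; OOP now $3118.80.
#4 ($2470): 20% coinsurance on $2470 = $494. OOP would hit $3612.80 > $3400, so the cap limits the patient to $3400 − $3118.80 = $281.20.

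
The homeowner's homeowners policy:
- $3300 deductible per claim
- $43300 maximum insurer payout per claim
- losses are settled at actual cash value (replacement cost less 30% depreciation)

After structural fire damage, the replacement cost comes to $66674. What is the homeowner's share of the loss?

$23374

At 30% depreciation, ACV = $66674 − $20002.20 = $46671.80.
After the deductible, $46671.80 − $3300 = $43371.80 remains.
The $43300 per-incident cap binds; insurer pays $43300.
Out of pocket: $66674 − $43300 = $23374.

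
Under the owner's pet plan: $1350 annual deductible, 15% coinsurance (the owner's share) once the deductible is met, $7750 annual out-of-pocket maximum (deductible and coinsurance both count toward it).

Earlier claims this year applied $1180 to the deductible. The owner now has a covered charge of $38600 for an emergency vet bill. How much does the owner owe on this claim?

Remaining deductible: $1350 − $1180 = $170.
After the $170 deductible portion, $38600 − $170 = $38430 is subject to coinsurance.
15% of $38430 = $5764.50 falls to the owner.
Owner responsibility before any cap: $170 + $5764.50 = $5934.50.
Year-to-date out-of-pocket becomes $1180 + $5934.50 = $7114.50, still under the $7750 maximum, so no cap applies.

$5934.50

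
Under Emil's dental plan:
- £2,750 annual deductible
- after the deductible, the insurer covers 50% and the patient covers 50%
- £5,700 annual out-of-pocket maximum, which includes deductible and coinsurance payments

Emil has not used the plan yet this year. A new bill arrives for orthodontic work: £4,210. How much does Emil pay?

The full £2,750 deductible is still open; £2,750 of this bill applies to it.
That leaves £4,210 − £2,750 = £1,460 for coinsurance.
Coinsurance: £1,460 × 50% = £730.
Patient responsibility before any cap: £2,750 + £730 = £3,480.
Total out-of-pocket so far would be £0 + £3,480 = £3,480, below the £5,700 cap — no reduction.

£3,480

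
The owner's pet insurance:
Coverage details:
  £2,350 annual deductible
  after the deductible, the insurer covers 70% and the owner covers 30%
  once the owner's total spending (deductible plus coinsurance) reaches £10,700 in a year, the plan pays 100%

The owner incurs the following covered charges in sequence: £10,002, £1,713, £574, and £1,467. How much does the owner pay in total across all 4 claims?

£5,771.80

Claim 1 (£10,002): £2,350 finishes the deductible; £7,652 goes to coinsurance; 30% of £7,652 = £2,295.60. Owner owes £4,645.60 (running OOP £4,645.60).
Claim 2 (£1,713): deductible already satisfied, so owner's share is 30% × £1,713 = £513.90. Owner owes £513.90 (running OOP £5,159.50).
Claim 3 (£574): deductible met; 30% of £574 = £172.20. Owner pays £172.20; OOP now £5,331.70.
Claim 4 (£1,467): deductible met; 30% of £1,467 = £440.10. Cost to owner: £440.10. OOP to date £5,771.80.
Total paid by the owner: £4,645.60 + £513.90 + £172.20 + £440.10 = £5,771.80.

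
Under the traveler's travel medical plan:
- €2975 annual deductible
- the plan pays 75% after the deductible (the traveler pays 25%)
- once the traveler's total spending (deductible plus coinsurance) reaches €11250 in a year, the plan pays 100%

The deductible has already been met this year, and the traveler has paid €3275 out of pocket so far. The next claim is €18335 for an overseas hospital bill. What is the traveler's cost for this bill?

€4583.75

The deductible is already satisfied, so the full bill goes to coinsurance.
Traveler's 25% share of €18335 is €4583.75.
Total out-of-pocket so far would be €3275 + €4583.75 = €7858.75, below the €11250 cap — no reduction.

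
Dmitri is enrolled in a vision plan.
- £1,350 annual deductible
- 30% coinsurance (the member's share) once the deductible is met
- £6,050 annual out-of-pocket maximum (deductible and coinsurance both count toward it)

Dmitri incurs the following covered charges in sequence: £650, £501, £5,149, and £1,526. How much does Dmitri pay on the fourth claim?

£457.80

#1 (£650): fully absorbed by the deductible. Cost to member: £650. OOP to date £650.
#2 (£501): fully absorbed by the deductible. Member owes £501 (running OOP £1,151).
#3 (£5,149): deductible takes £199, £4,950 remains; coinsurance £4,950 × 30% = £1,485. Member pays £1,684; OOP now £2,835.
#4 (£1,526): deductible already satisfied, so member's share is 30% × £1,526 = £457.80. Member owes £457.80 (running OOP £3,292.80).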